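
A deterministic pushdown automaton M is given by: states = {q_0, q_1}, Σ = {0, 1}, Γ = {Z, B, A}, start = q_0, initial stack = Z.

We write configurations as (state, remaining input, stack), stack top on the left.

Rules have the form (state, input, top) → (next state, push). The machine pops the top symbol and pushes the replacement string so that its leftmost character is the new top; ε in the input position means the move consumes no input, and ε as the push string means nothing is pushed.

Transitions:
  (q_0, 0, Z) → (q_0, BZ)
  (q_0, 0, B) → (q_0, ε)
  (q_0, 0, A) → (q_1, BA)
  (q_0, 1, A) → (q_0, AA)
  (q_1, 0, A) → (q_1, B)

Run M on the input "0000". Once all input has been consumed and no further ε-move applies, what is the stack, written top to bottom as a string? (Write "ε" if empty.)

(q_0, 0000, Z)
  read 0, top Z: go to q_0, push BZ → (q_0, 000, BZ)
  read 0, top B: go to q_0, push ε → (q_0, 00, Z)
  read 0, top Z: go to q_0, push BZ → (q_0, 0, BZ)
  read 0, top B: go to q_0, push ε → (q_0, ε, Z)
All input consumed in state q_0 with stack Z.

Z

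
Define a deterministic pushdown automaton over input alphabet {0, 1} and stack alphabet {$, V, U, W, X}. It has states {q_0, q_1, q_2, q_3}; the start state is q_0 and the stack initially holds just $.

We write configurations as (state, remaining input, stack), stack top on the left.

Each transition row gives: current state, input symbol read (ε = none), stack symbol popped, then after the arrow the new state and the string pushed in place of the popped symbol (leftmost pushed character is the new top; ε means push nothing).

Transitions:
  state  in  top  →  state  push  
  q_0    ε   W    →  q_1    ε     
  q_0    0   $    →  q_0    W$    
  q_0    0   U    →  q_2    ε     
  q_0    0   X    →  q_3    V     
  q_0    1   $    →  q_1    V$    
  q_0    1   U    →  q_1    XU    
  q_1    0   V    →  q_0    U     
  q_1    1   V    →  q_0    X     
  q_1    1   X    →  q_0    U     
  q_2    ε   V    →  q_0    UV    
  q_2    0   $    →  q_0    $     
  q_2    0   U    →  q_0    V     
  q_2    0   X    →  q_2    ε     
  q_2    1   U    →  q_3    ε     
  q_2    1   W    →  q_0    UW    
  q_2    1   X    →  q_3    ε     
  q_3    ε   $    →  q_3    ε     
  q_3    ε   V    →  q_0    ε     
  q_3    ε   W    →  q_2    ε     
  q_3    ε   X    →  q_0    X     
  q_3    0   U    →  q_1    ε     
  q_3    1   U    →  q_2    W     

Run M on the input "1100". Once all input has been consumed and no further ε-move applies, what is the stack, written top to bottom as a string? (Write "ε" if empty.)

(q_0, 1100, $) ⊢ (q_1, 100, V$) ⊢ (q_0, 00, X$) ⊢ (q_3, 0, V$) ⊢ (q_0, 0, $) ⊢ (q_0, ε, W$) ⊢ (q_1, ε, $)
All input consumed in state q_1 with stack $.

$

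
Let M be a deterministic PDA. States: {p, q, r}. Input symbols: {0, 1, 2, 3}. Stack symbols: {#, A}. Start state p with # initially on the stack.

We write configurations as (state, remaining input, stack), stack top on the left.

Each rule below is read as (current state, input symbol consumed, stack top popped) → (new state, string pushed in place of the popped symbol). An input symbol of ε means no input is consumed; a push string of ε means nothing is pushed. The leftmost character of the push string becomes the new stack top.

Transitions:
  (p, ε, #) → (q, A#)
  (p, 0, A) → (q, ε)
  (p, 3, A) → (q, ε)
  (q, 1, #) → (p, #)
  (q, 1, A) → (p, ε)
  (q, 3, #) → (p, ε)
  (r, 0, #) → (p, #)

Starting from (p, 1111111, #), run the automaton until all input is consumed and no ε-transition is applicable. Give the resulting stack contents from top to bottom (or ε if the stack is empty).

A#

(p, 1111111, #)
  ε-move, top #: go to q, push A# → (q, 1111111, A#)
  read 1, top A: go to p, push ε → (p, 111111, #)
  ε-move, top #: go to q, push A# → (q, 111111, A#)
  read 1, top A: go to p, push ε → (p, 11111, #)
  ε-move, top #: go to q, push A# → (q, 11111, A#)
  read 1, top A: go to p, push ε → (p, 1111, #)
  ε-move, top #: go to q, push A# → (q, 1111, A#)
  read 1, top A: go to p, push ε → (p, 111, #)
  ε-move, top #: go to q, push A# → (q, 111, A#)
  read 1, top A: go to p, push ε → (p, 11, #)
  ε-move, top #: go to q, push A# → (q, 11, A#)
  read 1, top A: go to p, push ε → (p, 1, #)
  ε-move, top #: go to q, push A# → (q, 1, A#)
  read 1, top A: go to p, push ε → (p, ε, #)
  ε-move, top #: go to q, push A# → (q, ε, A#)
All input consumed in state q with stack A#.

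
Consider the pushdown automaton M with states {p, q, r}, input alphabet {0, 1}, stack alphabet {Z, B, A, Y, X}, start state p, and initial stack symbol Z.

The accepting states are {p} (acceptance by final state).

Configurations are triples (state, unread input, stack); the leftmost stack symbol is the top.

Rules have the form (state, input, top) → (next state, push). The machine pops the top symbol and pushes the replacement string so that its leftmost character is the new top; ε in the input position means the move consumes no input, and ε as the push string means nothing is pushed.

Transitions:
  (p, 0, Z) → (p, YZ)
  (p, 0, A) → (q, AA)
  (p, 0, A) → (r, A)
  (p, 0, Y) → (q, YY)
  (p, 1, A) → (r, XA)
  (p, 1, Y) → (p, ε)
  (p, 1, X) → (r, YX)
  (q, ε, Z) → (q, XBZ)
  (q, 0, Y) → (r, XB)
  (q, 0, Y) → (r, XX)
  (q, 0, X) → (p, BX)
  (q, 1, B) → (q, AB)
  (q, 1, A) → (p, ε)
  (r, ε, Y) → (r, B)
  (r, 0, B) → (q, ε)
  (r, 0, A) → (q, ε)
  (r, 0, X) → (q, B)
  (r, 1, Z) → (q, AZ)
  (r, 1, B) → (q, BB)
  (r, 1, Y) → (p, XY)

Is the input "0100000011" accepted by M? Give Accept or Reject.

Reject

No computation consumes all input and reaches a final state.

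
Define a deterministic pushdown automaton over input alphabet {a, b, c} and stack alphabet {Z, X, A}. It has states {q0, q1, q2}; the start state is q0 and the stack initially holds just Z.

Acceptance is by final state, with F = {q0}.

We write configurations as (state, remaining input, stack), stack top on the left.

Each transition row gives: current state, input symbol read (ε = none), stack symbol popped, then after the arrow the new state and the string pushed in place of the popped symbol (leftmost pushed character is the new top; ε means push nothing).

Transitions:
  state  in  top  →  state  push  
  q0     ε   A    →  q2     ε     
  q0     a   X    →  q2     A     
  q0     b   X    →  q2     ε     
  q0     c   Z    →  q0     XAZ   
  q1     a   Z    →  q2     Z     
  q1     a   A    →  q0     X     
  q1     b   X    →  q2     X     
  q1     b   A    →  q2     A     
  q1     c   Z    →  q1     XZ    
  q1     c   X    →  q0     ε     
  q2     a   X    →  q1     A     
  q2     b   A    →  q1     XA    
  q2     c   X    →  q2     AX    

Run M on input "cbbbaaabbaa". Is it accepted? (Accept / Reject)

(q0, cbbbaaabbaa, Z)
  read c, top Z: go to q0, push XAZ → (q0, bbbaaabbaa, XAZ)
  read b, top X: go to q2, push ε → (q2, bbaaabbaa, AZ)
  read b, top A: go to q1, push XA → (q1, baaabbaa, XAZ)
  read b, top X: go to q2, push X → (q2, aaabbaa, XAZ)
  read a, top X: go to q1, push A → (q1, aabbaa, AAZ)
  read a, top A: go to q0, push X → (q0, abbaa, XAZ)
  read a, top X: go to q2, push A → (q2, bbaa, AAZ)
  read b, top A: go to q1, push XA → (q1, baa, XAAZ)
  read b, top X: go to q2, push X → (q2, aa, XAAZ)
  read a, top X: go to q1, push A → (q1, a, AAAZ)
  read a, top A: go to q0, push X → (q0, ε, XAAZ)
All input consumed; state q0 ∈ F.

Accept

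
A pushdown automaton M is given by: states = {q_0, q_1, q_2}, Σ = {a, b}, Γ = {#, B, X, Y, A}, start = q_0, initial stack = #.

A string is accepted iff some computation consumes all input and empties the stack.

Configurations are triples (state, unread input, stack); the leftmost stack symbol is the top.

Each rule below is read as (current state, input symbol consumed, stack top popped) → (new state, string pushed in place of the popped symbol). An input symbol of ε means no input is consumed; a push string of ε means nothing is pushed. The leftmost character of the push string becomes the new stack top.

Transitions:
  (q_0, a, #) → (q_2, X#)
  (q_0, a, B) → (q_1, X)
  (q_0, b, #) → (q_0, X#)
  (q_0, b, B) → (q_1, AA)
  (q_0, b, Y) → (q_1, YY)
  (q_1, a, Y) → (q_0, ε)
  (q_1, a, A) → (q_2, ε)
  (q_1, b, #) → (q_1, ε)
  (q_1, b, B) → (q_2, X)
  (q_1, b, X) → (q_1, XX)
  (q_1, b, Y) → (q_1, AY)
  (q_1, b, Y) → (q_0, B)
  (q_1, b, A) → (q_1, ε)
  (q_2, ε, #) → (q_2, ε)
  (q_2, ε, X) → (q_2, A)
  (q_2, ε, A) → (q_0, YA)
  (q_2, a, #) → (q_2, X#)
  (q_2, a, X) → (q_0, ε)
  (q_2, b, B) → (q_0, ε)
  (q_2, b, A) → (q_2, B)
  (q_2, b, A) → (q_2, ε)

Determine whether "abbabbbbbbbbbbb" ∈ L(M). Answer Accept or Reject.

Accept

One accepting computation: (q_0, abbabbbbbbbbbbb, #) ⊢ (q_2, bbabbbbbbbbbbb, X#) ⊢ (q_2, bbabbbbbbbbbbb, A#) ⊢ (q_2, babbbbbbbbbbb, B#) ⊢ (q_0, abbbbbbbbbbb, #) ⊢ (q_2, bbbbbbbbbbb, X#) ⊢ (q_2, bbbbbbbbbbb, A#) ⊢ (q_0, bbbbbbbbbbb, YA#) ⊢ (q_1, bbbbbbbbbb, YYA#) ⊢ (q_0, bbbbbbbbb, BYA#) ⊢ (q_1, bbbbbbbb, AAYA#) ⊢ (q_1, bbbbbbb, AYA#) ⊢ (q_1, bbbbbb, YA#) ⊢ (q_0, bbbbb, BA#) ⊢ (q_1, bbbb, AAA#) ⊢ (q_1, bbb, AA#) ⊢ (q_1, bb, A#) ⊢ (q_1, b, #) ⊢ (q_1, ε, ε)
All input consumed and the stack is empty.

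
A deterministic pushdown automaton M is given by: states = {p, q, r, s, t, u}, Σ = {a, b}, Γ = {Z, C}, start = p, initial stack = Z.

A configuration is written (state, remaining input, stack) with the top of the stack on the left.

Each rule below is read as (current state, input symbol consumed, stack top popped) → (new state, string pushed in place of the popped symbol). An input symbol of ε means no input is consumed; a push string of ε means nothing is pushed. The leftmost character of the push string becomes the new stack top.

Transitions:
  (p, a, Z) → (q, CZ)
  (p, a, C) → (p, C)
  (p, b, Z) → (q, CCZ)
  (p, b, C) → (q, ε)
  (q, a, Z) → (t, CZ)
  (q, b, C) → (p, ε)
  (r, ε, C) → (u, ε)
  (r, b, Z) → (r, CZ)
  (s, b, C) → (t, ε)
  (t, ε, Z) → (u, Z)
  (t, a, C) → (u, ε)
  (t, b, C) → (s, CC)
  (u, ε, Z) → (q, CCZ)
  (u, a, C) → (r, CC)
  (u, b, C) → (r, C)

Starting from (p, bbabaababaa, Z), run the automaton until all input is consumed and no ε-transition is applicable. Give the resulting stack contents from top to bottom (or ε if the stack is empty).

(p, bbabaababaa, Z)
  read b, top Z: go to q, push CCZ → (q, babaababaa, CCZ)
  read b, top C: go to p, push ε → (p, abaababaa, CZ)
  read a, top C: go to p, push C → (p, baababaa, CZ)
  read b, top C: go to q, push ε → (q, aababaa, Z)
  read a, top Z: go to t, push CZ → (t, ababaa, CZ)
  read a, top C: go to u, push ε → (u, babaa, Z)
  ε-move, top Z: go to q, push CCZ → (q, babaa, CCZ)
  read b, top C: go to p, push ε → (p, abaa, CZ)
  read a, top C: go to p, push C → (p, baa, CZ)
  read b, top C: go to q, push ε → (q, aa, Z)
  read a, top Z: go to t, push CZ → (t, a, CZ)
  read a, top C: go to u, push ε → (u, ε, Z)
  ε-move, top Z: go to q, push CCZ → (q, ε, CCZ)
All input consumed in state q with stack CCZ.

CCZ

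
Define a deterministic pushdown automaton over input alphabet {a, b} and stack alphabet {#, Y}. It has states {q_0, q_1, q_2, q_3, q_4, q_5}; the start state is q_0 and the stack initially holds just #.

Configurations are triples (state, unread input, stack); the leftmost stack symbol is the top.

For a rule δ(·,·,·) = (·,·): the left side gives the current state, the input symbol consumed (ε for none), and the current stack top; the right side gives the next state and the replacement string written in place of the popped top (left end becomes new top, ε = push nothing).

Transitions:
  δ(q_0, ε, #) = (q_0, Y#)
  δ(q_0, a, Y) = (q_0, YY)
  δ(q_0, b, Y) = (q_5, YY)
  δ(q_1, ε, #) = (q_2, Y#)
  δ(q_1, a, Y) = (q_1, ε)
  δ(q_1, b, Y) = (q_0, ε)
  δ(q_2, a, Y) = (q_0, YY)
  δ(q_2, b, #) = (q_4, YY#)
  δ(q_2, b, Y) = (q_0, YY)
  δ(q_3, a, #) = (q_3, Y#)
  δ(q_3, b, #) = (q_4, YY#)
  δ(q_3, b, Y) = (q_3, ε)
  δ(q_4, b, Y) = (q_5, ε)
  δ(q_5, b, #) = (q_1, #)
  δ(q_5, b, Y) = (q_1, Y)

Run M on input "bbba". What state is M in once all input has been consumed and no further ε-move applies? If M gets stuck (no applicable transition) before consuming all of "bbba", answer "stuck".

(q_0, bbba, #)
  ε-move, top #: go to q_0, push Y# → (q_0, bbba, Y#)
  read b, top Y: go to q_5, push YY → (q_5, bba, YY#)
  read b, top Y: go to q_1, push Y → (q_1, ba, YY#)
  read b, top Y: go to q_0, push ε → (q_0, a, Y#)
  read a, top Y: go to q_0, push YY → (q_0, ε, YY#)
All input consumed; M is in state q_0.

q_0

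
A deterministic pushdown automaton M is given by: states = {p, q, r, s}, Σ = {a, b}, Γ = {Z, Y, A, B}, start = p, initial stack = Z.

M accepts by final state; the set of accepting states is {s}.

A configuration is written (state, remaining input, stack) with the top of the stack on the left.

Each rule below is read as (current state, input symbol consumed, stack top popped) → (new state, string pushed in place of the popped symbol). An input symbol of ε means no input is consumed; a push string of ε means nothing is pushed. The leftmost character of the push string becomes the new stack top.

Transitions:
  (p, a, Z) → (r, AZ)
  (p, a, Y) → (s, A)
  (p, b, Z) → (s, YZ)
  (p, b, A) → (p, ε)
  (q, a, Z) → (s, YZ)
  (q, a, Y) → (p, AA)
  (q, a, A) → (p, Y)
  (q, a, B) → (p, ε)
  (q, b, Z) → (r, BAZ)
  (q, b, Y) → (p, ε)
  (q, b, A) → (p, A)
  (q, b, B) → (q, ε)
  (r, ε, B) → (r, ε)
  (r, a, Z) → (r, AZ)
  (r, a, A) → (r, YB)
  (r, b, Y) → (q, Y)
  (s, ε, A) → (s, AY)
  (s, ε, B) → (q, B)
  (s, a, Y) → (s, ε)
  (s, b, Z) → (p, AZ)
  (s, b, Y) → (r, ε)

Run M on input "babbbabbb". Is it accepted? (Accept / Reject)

(p, babbbabbb, Z)
  read b, top Z: go to s, push YZ → (s, abbbabbb, YZ)
  read a, top Y: go to s, push ε → (s, bbbabbb, Z)
  read b, top Z: go to p, push AZ → (p, bbabbb, AZ)
  read b, top A: go to p, push ε → (p, babbb, Z)
  read b, top Z: go to s, push YZ → (s, abbb, YZ)
  read a, top Y: go to s, push ε → (s, bbb, Z)
  read b, top Z: go to p, push AZ → (p, bb, AZ)
  read b, top A: go to p, push ε → (p, b, Z)
  read b, top Z: go to s, push YZ → (s, ε, YZ)
All input consumed; state s ∈ F.

Accept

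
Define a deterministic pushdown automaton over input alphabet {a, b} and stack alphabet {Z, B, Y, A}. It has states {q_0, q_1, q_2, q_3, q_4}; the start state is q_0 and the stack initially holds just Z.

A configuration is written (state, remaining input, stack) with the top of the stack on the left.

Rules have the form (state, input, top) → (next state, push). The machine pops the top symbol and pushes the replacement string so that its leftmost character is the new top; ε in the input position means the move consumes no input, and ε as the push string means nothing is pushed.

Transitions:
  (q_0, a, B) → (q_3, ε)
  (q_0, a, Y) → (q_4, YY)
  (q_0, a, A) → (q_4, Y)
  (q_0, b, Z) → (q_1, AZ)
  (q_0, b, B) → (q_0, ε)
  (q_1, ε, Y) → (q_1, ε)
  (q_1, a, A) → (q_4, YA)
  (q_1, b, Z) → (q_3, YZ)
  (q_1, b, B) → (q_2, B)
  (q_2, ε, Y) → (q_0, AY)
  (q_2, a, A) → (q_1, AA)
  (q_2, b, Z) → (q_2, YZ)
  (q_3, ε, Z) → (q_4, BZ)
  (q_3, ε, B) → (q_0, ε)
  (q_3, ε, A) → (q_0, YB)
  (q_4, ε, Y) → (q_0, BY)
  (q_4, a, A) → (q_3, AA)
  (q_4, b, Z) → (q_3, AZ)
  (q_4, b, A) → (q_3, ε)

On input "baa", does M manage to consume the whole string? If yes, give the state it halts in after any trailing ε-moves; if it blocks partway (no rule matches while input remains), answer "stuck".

q_3

(q_0, baa, Z)
  read b, top Z: go to q_1, push AZ → (q_1, aa, AZ)
  read a, top A: go to q_4, push YA → (q_4, a, YAZ)
  ε-move, top Y: go to q_0, push BY → (q_0, a, BYAZ)
  read a, top B: go to q_3, push ε → (q_3, ε, YAZ)
All input consumed; M is in state q_3.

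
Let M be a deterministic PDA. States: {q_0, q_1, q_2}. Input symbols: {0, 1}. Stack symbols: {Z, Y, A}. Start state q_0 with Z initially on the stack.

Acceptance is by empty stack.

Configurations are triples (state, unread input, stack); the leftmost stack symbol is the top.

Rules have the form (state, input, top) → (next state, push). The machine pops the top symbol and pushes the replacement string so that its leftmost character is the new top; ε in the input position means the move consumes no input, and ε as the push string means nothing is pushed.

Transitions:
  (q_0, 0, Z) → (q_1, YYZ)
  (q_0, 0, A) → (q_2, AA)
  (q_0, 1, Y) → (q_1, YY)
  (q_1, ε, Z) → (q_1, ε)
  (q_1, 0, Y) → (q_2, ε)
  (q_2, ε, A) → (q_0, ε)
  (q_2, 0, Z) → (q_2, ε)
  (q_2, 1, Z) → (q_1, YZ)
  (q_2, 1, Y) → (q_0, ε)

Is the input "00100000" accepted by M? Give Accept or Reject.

Reject

(q_0, 00100000, Z)
  read 0, top Z: go to q_1, push YYZ → (q_1, 0100000, YYZ)
  read 0, top Y: go to q_2, push ε → (q_2, 100000, YZ)
  read 1, top Y: go to q_0, push ε → (q_0, 00000, Z)
  read 0, top Z: go to q_1, push YYZ → (q_1, 0000, YYZ)
  read 0, top Y: go to q_2, push ε → (q_2, 000, YZ)
No transition applies at (q_2, 000, YZ); input not fully consumed.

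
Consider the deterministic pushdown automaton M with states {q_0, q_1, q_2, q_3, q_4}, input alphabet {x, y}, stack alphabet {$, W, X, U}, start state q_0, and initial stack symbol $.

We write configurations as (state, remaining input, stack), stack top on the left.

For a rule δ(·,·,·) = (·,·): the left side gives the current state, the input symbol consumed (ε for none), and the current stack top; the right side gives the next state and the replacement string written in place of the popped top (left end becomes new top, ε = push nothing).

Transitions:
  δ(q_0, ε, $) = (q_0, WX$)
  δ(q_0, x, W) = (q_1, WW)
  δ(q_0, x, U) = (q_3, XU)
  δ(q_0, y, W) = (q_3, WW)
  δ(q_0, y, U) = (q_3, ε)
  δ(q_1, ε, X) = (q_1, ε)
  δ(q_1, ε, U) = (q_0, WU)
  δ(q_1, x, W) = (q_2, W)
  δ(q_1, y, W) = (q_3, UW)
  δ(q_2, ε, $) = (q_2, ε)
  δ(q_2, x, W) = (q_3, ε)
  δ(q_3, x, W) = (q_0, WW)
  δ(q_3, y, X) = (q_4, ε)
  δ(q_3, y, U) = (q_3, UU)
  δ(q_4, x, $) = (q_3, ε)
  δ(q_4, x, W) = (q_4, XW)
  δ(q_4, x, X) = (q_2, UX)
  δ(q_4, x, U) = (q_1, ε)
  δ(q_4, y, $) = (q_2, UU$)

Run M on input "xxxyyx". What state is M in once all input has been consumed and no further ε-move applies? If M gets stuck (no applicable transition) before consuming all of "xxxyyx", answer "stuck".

(q_0, xxxyyx, $) ⊢ (q_0, xxxyyx, WX$) ⊢ (q_1, xxyyx, WWX$) ⊢ (q_2, xyyx, WWX$) ⊢ (q_3, yyx, WX$)
No transition for (q_3, y, top W); M blocks with input yyx remaining.

stuck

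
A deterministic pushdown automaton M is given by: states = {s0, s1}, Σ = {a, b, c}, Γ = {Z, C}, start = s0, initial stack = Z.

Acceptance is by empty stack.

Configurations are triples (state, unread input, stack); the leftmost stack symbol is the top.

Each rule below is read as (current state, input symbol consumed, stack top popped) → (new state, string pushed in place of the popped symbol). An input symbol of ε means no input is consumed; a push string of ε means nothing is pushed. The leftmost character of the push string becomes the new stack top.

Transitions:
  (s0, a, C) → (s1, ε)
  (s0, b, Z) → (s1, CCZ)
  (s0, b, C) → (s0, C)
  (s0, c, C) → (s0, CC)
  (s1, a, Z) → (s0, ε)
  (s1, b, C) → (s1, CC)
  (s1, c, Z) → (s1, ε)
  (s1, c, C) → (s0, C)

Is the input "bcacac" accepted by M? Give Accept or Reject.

(s0, bcacac, Z)
  read b, top Z: go to s1, push CCZ → (s1, cacac, CCZ)
  read c, top C: go to s0, push C → (s0, acac, CCZ)
  read a, top C: go to s1, push ε → (s1, cac, CZ)
  read c, top C: go to s0, push C → (s0, ac, CZ)
  read a, top C: go to s1, push ε → (s1, c, Z)
  read c, top Z: go to s1, push ε → (s1, ε, ε)
All input consumed and the stack is empty.

Accept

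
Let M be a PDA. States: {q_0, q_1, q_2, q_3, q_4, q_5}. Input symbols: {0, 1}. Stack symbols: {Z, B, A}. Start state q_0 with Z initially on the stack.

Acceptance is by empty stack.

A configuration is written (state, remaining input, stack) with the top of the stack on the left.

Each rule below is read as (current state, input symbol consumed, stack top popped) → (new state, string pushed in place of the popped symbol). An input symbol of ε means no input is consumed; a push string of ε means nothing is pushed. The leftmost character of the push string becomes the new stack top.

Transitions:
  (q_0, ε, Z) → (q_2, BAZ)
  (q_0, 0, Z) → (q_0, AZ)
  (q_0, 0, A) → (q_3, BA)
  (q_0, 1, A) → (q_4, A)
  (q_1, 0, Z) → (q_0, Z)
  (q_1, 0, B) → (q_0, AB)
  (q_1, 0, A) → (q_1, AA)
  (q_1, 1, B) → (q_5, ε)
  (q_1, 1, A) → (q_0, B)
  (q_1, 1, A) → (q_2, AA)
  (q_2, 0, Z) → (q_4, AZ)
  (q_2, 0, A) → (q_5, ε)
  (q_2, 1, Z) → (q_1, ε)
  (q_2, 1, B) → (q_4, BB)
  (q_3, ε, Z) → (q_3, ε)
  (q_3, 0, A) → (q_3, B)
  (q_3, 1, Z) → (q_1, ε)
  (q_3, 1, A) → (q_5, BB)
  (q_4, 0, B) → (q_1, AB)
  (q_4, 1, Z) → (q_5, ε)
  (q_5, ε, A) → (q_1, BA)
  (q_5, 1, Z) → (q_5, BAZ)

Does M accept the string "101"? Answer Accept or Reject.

Reject

No computation consumes all input and empties the stack.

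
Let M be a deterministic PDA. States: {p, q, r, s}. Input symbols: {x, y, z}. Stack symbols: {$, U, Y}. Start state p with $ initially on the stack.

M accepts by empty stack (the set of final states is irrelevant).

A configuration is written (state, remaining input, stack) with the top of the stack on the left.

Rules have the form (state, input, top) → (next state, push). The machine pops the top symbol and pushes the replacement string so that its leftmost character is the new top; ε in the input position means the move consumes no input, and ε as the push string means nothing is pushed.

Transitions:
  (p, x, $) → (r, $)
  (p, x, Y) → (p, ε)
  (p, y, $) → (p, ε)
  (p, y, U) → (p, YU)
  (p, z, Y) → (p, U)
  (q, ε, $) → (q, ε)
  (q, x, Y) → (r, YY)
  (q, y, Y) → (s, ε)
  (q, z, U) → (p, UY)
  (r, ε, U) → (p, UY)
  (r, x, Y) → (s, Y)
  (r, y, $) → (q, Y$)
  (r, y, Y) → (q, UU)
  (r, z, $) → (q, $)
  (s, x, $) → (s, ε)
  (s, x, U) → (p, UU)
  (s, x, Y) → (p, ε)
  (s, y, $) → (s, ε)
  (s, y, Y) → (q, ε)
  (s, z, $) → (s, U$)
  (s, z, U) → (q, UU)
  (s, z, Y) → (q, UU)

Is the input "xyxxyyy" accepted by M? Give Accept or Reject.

Accept

(p, xyxxyyy, $) ⊢ (r, yxxyyy, $) ⊢ (q, xxyyy, Y$) ⊢ (r, xyyy, YY$) ⊢ (s, yyy, YY$) ⊢ (q, yy, Y$) ⊢ (s, y, $) ⊢ (s, ε, ε)
All input consumed and the stack is empty.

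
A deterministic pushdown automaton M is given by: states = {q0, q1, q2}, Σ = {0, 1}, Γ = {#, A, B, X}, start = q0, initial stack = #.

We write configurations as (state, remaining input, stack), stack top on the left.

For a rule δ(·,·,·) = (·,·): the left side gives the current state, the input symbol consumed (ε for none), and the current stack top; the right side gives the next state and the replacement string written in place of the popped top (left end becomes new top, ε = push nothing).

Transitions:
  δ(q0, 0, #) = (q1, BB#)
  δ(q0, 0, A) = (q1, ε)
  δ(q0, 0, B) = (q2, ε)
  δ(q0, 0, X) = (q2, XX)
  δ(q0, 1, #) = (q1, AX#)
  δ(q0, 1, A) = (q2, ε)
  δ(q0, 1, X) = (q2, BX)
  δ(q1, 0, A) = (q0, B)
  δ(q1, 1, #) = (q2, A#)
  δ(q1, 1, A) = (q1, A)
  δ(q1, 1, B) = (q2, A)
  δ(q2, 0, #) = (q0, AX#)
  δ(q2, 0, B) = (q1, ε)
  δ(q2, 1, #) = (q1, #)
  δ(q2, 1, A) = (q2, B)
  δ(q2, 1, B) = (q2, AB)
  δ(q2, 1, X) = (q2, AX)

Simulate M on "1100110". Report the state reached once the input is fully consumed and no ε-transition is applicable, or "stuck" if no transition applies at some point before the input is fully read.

(q0, 1100110, #) ⊢ (q1, 100110, AX#) ⊢ (q1, 00110, AX#) ⊢ (q0, 0110, BX#) ⊢ (q2, 110, X#) ⊢ (q2, 10, AX#) ⊢ (q2, 0, BX#) ⊢ (q1, ε, X#)
All input consumed; M is in state q1.

q1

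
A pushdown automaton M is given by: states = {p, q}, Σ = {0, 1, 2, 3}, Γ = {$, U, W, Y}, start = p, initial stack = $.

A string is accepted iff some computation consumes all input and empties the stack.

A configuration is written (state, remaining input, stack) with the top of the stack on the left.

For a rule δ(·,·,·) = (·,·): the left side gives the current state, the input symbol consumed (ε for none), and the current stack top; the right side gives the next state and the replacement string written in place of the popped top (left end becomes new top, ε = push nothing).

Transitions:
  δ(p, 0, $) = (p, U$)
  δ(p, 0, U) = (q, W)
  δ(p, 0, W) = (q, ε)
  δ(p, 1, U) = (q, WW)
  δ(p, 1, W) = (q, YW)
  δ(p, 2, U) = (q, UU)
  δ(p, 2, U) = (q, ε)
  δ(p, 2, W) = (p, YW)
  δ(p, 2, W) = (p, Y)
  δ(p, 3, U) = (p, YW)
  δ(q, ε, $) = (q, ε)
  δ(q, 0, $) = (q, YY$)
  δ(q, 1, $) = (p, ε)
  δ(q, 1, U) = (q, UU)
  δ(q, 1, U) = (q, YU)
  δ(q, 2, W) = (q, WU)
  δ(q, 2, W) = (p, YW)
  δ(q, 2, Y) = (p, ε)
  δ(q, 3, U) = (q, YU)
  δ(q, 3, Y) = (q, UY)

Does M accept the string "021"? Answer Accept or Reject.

Accept

One accepting computation: (p, 021, $) ⊢ (p, 21, U$) ⊢ (q, 1, $) ⊢ (p, ε, ε)
All input consumed and the stack is empty.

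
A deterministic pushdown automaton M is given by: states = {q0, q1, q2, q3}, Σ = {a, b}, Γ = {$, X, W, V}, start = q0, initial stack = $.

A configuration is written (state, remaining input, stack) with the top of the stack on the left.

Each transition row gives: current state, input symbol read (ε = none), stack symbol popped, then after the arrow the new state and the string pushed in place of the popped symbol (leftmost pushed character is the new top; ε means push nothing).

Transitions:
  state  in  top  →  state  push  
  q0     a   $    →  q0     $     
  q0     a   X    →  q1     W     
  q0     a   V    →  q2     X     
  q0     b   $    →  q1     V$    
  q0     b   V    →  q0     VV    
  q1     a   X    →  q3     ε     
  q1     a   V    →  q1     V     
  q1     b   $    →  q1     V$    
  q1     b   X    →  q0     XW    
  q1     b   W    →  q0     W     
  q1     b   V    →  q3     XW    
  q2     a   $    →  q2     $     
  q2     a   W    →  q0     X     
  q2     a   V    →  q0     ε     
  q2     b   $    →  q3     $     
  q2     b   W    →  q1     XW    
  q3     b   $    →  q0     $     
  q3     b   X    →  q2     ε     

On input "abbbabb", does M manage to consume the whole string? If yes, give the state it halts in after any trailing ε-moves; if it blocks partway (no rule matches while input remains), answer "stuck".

(q0, abbbabb, $)
  read a, top $: go to q0, push $ → (q0, bbbabb, $)
  read b, top $: go to q1, push V$ → (q1, bbabb, V$)
  read b, top V: go to q3, push XW → (q3, babb, XW$)
  read b, top X: go to q2, push ε → (q2, abb, W$)
  read a, top W: go to q0, push X → (q0, bb, X$)
No transition for (q0, b, top X); M blocks with input bb remaining.

stuck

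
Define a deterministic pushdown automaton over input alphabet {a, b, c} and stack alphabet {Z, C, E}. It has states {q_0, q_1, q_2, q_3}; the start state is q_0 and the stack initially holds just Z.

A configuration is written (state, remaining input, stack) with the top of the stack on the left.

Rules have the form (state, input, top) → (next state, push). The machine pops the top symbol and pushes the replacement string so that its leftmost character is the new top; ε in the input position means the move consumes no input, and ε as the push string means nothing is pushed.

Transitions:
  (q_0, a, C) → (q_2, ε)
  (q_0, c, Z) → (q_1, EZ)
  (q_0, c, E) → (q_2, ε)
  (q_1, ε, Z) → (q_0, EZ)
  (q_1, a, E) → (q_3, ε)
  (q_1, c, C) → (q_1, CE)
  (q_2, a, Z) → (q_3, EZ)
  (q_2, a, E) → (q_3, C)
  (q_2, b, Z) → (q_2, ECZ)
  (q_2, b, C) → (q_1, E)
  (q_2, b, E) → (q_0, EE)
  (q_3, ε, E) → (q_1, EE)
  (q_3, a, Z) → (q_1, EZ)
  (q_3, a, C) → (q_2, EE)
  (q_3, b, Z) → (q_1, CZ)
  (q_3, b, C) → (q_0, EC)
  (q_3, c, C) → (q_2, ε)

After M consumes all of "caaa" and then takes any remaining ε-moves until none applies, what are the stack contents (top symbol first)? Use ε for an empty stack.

Z

(q_0, caaa, Z)
  read c, top Z: go to q_1, push EZ → (q_1, aaa, EZ)
  read a, top E: go to q_3, push ε → (q_3, aa, Z)
  read a, top Z: go to q_1, push EZ → (q_1, a, EZ)
  read a, top E: go to q_3, push ε → (q_3, ε, Z)
All input consumed in state q_3 with stack Z.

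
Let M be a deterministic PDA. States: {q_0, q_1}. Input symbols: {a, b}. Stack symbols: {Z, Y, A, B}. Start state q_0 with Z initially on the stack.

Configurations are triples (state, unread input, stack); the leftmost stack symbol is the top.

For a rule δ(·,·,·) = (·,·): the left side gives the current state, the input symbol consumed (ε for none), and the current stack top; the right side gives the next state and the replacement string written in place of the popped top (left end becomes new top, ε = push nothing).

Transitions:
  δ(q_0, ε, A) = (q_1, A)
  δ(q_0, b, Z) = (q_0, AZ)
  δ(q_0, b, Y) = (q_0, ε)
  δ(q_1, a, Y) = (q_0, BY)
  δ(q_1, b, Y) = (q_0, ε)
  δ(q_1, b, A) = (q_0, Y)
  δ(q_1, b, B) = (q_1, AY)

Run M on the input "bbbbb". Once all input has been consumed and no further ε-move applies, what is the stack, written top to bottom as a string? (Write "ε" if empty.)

(q_0, bbbbb, Z)
  read b, top Z: go to q_0, push AZ → (q_0, bbbb, AZ)
  ε-move, top A: go to q_1, push A → (q_1, bbbb, AZ)
  read b, top A: go to q_0, push Y → (q_0, bbb, YZ)
  read b, top Y: go to q_0, push ε → (q_0, bb, Z)
  read b, top Z: go to q_0, push AZ → (q_0, b, AZ)
  ε-move, top A: go to q_1, push A → (q_1, b, AZ)
  read b, top A: go to q_0, push Y → (q_0, ε, YZ)
All input consumed in state q_0 with stack YZ.

YZ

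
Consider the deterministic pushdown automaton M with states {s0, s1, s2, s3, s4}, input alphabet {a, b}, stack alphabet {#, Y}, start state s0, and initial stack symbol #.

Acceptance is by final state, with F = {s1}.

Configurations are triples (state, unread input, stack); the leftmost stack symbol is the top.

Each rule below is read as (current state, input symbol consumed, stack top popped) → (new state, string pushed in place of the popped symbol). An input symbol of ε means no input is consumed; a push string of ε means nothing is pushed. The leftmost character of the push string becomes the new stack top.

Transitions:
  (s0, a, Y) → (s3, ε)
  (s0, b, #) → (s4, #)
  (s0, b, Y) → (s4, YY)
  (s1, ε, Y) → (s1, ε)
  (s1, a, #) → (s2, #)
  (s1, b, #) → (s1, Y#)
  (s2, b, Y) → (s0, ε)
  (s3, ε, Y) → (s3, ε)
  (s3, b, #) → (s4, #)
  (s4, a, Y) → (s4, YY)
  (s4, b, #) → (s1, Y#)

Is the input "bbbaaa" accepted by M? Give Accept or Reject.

Reject

(s0, bbbaaa, #)
  read b, top #: go to s4, push # → (s4, bbaaa, #)
  read b, top #: go to s1, push Y# → (s1, baaa, Y#)
  ε-move, top Y: go to s1, push ε → (s1, baaa, #)
  read b, top #: go to s1, push Y# → (s1, aaa, Y#)
  ε-move, top Y: go to s1, push ε → (s1, aaa, #)
  read a, top #: go to s2, push # → (s2, aa, #)
No transition applies at (s2, aa, #); input not fully consumed.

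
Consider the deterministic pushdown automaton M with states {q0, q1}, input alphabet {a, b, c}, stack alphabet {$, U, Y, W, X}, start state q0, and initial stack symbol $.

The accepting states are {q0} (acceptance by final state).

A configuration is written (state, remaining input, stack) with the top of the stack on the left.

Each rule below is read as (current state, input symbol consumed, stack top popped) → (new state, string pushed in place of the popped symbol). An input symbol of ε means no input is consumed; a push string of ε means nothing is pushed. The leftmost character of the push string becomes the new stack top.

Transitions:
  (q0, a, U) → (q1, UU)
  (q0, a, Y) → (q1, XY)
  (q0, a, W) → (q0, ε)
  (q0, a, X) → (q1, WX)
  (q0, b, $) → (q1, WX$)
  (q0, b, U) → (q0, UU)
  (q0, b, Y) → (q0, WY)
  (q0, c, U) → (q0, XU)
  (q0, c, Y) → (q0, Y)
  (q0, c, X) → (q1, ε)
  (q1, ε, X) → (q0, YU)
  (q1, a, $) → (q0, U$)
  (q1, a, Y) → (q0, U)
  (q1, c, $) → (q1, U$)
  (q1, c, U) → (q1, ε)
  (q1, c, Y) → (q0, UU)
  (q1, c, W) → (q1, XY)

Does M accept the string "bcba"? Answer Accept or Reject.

(q0, bcba, $)
  read b, top $: go to q1, push WX$ → (q1, cba, WX$)
  read c, top W: go to q1, push XY → (q1, ba, XYX$)
  ε-move, top X: go to q0, push YU → (q0, ba, YUYX$)
  read b, top Y: go to q0, push WY → (q0, a, WYUYX$)
  read a, top W: go to q0, push ε → (q0, ε, YUYX$)
All input consumed; state q0 ∈ F.

Accept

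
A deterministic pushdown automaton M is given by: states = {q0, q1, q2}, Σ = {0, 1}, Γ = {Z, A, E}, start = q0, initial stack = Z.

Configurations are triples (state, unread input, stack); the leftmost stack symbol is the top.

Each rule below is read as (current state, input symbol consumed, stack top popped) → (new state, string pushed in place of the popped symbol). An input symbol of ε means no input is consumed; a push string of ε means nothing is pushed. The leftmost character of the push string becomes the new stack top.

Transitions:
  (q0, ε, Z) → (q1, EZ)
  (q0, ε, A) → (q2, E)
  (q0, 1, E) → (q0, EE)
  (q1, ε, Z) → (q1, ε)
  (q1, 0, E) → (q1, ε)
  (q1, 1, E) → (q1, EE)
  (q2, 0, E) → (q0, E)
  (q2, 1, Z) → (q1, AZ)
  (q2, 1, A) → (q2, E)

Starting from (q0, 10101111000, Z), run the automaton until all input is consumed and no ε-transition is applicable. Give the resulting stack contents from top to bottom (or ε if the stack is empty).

EEZ

(q0, 10101111000, Z)
  ε-move, top Z: go to q1, push EZ → (q1, 10101111000, EZ)
  read 1, top E: go to q1, push EE → (q1, 0101111000, EEZ)
  read 0, top E: go to q1, push ε → (q1, 101111000, EZ)
  read 1, top E: go to q1, push EE → (q1, 01111000, EEZ)
  read 0, top E: go to q1, push ε → (q1, 1111000, EZ)
  read 1, top E: go to q1, push EE → (q1, 111000, EEZ)
  read 1, top E: go to q1, push EE → (q1, 11000, EEEZ)
  read 1, top E: go to q1, push EE → (q1, 1000, EEEEZ)
  read 1, top E: go to q1, push EE → (q1, 000, EEEEEZ)
  read 0, top E: go to q1, push ε → (q1, 00, EEEEZ)
  read 0, top E: go to q1, push ε → (q1, 0, EEEZ)
  read 0, top E: go to q1, push ε → (q1, ε, EEZ)
All input consumed in state q1 with stack EEZ.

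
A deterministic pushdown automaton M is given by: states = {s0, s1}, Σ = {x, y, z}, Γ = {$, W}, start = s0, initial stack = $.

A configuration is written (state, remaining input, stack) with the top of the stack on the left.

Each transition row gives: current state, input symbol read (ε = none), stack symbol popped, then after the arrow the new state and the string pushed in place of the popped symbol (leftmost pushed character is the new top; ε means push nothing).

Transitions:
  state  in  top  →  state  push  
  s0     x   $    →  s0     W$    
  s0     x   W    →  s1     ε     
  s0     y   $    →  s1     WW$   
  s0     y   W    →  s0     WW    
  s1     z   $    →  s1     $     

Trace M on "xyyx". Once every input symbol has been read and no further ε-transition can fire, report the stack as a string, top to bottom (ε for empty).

WW$

(s0, xyyx, $)
  read x, top $: go to s0, push W$ → (s0, yyx, W$)
  read y, top W: go to s0, push WW → (s0, yx, WW$)
  read y, top W: go to s0, push WW → (s0, x, WWW$)
  read x, top W: go to s1, push ε → (s1, ε, WW$)
All input consumed in state s1 with stack WW$.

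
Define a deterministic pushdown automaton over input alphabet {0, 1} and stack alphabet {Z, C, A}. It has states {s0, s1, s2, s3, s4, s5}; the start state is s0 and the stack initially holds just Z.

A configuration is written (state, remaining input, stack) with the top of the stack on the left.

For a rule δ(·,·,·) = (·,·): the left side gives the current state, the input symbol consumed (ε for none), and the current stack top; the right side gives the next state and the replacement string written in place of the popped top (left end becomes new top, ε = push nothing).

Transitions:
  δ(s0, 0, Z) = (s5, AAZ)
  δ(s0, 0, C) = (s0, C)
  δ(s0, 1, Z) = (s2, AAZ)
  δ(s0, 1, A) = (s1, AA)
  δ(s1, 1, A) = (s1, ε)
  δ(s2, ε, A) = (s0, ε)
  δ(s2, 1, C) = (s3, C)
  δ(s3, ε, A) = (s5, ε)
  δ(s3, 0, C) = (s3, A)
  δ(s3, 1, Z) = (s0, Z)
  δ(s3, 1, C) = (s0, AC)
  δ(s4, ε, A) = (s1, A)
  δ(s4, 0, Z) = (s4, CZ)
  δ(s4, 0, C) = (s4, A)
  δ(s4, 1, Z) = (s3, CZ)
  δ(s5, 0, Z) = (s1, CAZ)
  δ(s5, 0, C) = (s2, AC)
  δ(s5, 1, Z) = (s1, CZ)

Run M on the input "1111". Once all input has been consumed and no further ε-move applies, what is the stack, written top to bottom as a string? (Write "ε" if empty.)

(s0, 1111, Z)
  read 1, top Z: go to s2, push AAZ → (s2, 111, AAZ)
  ε-move, top A: go to s0, push ε → (s0, 111, AZ)
  read 1, top A: go to s1, push AA → (s1, 11, AAZ)
  read 1, top A: go to s1, push ε → (s1, 1, AZ)
  read 1, top A: go to s1, push ε → (s1, ε, Z)
All input consumed in state s1 with stack Z.

Z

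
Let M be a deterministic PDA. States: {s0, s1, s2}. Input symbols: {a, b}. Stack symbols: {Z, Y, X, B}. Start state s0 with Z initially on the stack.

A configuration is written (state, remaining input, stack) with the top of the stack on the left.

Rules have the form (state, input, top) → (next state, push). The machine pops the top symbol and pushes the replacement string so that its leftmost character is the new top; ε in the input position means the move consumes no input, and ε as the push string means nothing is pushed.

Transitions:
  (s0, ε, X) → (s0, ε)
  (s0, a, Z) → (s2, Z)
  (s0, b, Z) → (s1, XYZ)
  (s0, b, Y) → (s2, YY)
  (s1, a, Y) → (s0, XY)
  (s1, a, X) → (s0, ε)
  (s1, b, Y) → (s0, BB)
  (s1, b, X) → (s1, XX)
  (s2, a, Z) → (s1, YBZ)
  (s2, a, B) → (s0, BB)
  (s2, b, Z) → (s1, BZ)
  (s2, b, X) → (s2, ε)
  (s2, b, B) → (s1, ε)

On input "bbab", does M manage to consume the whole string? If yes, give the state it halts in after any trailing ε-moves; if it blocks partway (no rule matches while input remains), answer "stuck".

(s0, bbab, Z)
  read b, top Z: go to s1, push XYZ → (s1, bab, XYZ)
  read b, top X: go to s1, push XX → (s1, ab, XXYZ)
  read a, top X: go to s0, push ε → (s0, b, XYZ)
  ε-move, top X: go to s0, push ε → (s0, b, YZ)
  read b, top Y: go to s2, push YY → (s2, ε, YYZ)
All input consumed; M is in state s2.

s2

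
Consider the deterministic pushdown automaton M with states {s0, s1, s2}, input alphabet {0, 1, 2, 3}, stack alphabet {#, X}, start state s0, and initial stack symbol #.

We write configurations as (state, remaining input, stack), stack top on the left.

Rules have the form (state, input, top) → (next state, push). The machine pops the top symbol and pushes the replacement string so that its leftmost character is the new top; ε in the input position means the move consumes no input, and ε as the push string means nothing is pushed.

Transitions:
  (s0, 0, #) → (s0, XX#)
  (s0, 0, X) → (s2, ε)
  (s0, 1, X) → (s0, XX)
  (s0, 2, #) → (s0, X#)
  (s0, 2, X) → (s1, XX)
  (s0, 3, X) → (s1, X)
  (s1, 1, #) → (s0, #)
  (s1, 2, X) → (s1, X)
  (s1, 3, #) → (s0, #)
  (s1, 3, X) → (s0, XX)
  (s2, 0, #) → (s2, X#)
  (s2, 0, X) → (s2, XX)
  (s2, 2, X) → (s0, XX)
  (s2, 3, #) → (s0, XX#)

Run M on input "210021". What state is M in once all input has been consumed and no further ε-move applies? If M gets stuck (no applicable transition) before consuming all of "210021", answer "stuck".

(s0, 210021, #)
  read 2, top #: go to s0, push X# → (s0, 10021, X#)
  read 1, top X: go to s0, push XX → (s0, 0021, XX#)
  read 0, top X: go to s2, push ε → (s2, 021, X#)
  read 0, top X: go to s2, push XX → (s2, 21, XX#)
  read 2, top X: go to s0, push XX → (s0, 1, XXX#)
  read 1, top X: go to s0, push XX → (s0, ε, XXXX#)
All input consumed; M is in state s0.

s0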